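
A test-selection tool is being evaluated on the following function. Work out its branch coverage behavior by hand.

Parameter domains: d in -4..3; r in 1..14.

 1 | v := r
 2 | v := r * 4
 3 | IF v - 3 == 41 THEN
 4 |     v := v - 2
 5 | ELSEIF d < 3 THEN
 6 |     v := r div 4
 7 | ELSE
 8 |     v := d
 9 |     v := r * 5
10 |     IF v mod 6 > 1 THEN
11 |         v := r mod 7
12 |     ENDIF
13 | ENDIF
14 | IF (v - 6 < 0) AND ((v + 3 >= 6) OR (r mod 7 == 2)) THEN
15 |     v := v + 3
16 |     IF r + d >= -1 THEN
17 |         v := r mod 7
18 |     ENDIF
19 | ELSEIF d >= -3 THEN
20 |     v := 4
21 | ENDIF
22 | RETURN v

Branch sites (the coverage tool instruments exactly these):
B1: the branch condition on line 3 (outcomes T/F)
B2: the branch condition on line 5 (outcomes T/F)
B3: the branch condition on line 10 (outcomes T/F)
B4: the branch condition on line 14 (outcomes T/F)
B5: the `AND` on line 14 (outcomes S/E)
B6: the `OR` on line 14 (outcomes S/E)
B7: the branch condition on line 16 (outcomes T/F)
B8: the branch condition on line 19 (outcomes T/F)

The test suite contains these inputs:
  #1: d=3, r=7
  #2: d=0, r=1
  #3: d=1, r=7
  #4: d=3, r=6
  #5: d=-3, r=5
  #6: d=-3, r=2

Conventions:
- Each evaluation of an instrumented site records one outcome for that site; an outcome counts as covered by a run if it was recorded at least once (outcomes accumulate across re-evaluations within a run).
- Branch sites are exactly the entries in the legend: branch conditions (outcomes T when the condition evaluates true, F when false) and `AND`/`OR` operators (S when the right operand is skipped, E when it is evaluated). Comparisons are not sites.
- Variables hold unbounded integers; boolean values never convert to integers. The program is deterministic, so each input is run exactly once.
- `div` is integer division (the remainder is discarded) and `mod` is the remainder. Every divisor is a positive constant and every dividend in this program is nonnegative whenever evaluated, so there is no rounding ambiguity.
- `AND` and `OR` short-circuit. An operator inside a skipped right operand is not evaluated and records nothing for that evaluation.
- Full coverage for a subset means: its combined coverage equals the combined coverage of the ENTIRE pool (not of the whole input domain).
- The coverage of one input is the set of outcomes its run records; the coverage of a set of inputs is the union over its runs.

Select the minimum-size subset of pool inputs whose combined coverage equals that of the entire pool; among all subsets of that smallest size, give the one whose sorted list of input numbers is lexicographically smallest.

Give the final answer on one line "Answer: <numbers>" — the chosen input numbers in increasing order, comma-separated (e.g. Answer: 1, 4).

input #1, d=3, r=7: events B1->F, B2->F, B3->T, B5->E, B6->E, B4->F, B8->T; outcomes B1=F, B2=F, B3=T, B4=F, B5=E, B6=E, B8=T
input #2, d=0, r=1: events B1->F, B2->T, B5->E, B6->E, B4->F, B8->T; outcomes B1=F, B2=T, B4=F, B5=E, B6=E, B8=T
input #3, d=1, r=7: events B1->F, B2->T, B5->E, B6->E, B4->F, B8->T; outcomes B1=F, B2=T, B4=F, B5=E, B6=E, B8=T
input #4, d=3, r=6: events B1->F, B2->F, B3->F, B5->S, B4->F, B8->T; outcomes B1=F, B2=F, B3=F, B4=F, B5=S, B8=T
input #5, d=-3, r=5: events B1->F, B2->T, B5->E, B6->E, B4->F, B8->T; outcomes B1=F, B2=T, B4=F, B5=E, B6=E, B8=T
input #6, d=-3, r=2: events B1->F, B2->T, B5->E, B6->E, B4->T, B7->T; outcomes B1=F, B2=T, B4=T, B5=E, B6=E, B7=T
the full pool covers 12 outcomes: B1=F, B2=T, B2=F, B3=T, B3=F, B4=T, B4=F, B5=S, B5=E, B6=E, B7=T, B8=T
every size-1 subset falls short of the 12 outcomes (best: 7/12)
every size-2 subset falls short of the 12 outcomes (best: 11/12)
inputs {1, 4, 6} (size 3) cover everything; no size-3 subset with a lexicographically smaller index list covers all 12

Answer: 1, 4, 6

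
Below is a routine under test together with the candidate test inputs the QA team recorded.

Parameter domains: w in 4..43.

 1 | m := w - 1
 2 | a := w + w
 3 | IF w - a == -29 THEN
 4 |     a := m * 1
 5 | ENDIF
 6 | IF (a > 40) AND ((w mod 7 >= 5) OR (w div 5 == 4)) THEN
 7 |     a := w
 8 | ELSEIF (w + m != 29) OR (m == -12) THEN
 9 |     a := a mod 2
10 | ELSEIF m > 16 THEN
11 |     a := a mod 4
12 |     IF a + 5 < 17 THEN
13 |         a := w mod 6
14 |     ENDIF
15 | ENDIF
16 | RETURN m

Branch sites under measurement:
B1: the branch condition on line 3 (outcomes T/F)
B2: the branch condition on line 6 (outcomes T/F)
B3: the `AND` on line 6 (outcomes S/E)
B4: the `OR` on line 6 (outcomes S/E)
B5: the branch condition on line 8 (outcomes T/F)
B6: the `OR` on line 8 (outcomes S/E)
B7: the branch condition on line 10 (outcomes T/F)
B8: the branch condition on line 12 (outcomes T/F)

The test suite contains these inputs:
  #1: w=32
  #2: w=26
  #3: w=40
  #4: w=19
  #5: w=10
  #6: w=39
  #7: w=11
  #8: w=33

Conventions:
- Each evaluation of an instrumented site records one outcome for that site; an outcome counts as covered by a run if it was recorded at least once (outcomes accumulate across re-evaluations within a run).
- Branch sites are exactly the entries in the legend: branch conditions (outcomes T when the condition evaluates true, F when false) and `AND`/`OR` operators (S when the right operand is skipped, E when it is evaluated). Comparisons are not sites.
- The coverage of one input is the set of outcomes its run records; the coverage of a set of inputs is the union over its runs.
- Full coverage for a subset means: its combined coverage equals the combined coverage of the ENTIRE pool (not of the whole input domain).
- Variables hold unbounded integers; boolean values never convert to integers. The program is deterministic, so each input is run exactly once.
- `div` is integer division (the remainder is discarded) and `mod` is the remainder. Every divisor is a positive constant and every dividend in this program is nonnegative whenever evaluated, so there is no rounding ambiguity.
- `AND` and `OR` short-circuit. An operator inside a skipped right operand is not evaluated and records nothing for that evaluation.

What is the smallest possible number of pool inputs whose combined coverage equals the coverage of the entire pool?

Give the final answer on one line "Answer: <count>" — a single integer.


input #1, w=32: outcomes B1=F, B2=F, B3=E, B4=E, B5=T, B6=S
input #2, w=26: outcomes B1=F, B2=T, B3=E, B4=S
input #3, w=40: outcomes B1=F, B2=T, B3=E, B4=S
input #4, w=19: outcomes B1=F, B2=F, B3=S, B5=T, B6=S
input #5, w=10: outcomes B1=F, B2=F, B3=S, B5=T, B6=S
input #6, w=39: outcomes B1=F, B2=F, B3=E, B4=E, B5=T, B6=S
input #7, w=11: outcomes B1=F, B2=F, B3=S, B5=T, B6=S
input #8, w=33: outcomes B1=F, B2=T, B3=E, B4=S
the full pool covers 9 outcomes: B1=F, B2=T, B2=F, B3=S, B3=E, B4=S, B4=E, B5=T, B6=S
checked all size-1 subsets: none covers 9 outcomes (max 6/9)
checked all size-2 subsets: none covers 9 outcomes (max 8/9)
the canonical winner is {1, 2, 4}: size 3, full 9-outcome coverage, earliest index list among size-3 covers
Answer: 3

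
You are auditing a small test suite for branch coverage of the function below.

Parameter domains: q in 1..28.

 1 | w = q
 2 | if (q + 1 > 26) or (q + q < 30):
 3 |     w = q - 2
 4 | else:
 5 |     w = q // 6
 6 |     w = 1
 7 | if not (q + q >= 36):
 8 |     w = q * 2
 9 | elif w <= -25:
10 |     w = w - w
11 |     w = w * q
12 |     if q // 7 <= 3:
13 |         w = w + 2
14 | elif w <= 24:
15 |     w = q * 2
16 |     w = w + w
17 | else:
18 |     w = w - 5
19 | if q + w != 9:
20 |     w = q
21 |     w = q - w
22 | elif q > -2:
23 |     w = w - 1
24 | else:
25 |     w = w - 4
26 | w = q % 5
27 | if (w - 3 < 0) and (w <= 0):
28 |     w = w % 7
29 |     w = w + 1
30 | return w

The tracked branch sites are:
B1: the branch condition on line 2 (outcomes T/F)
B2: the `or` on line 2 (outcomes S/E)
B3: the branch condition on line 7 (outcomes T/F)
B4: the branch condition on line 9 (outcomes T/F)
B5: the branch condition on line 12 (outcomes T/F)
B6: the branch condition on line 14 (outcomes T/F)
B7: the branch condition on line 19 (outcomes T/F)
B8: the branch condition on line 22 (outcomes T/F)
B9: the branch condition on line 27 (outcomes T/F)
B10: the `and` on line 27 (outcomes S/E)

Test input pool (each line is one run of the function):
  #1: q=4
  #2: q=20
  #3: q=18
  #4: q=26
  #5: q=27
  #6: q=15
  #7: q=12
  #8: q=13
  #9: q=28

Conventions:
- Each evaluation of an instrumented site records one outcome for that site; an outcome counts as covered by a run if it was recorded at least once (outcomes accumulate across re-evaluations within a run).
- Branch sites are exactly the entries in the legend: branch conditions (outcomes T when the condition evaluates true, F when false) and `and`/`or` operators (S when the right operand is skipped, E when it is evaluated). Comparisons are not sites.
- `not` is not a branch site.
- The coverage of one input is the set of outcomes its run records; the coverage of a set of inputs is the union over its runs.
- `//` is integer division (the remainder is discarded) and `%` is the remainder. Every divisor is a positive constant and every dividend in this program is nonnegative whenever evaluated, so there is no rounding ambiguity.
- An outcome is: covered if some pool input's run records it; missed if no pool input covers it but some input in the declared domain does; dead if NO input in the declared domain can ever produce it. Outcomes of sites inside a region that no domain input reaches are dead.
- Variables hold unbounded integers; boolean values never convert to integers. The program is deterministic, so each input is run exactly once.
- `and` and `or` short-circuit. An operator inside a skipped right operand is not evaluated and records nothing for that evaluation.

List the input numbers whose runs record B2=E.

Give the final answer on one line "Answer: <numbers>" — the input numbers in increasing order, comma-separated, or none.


input #1 (q=4): records B2=E
input #2 (q=20): records B2=E
input #3 (q=18): records B2=E
input #4 (q=26): does not record B2=E
input #5 (q=27): does not record B2=E
input #6 (q=15): records B2=E
input #7 (q=12): records B2=E
input #8 (q=13): records B2=E
input #9 (q=28): does not record B2=E
Answer: 1, 2, 3, 6, 7, 8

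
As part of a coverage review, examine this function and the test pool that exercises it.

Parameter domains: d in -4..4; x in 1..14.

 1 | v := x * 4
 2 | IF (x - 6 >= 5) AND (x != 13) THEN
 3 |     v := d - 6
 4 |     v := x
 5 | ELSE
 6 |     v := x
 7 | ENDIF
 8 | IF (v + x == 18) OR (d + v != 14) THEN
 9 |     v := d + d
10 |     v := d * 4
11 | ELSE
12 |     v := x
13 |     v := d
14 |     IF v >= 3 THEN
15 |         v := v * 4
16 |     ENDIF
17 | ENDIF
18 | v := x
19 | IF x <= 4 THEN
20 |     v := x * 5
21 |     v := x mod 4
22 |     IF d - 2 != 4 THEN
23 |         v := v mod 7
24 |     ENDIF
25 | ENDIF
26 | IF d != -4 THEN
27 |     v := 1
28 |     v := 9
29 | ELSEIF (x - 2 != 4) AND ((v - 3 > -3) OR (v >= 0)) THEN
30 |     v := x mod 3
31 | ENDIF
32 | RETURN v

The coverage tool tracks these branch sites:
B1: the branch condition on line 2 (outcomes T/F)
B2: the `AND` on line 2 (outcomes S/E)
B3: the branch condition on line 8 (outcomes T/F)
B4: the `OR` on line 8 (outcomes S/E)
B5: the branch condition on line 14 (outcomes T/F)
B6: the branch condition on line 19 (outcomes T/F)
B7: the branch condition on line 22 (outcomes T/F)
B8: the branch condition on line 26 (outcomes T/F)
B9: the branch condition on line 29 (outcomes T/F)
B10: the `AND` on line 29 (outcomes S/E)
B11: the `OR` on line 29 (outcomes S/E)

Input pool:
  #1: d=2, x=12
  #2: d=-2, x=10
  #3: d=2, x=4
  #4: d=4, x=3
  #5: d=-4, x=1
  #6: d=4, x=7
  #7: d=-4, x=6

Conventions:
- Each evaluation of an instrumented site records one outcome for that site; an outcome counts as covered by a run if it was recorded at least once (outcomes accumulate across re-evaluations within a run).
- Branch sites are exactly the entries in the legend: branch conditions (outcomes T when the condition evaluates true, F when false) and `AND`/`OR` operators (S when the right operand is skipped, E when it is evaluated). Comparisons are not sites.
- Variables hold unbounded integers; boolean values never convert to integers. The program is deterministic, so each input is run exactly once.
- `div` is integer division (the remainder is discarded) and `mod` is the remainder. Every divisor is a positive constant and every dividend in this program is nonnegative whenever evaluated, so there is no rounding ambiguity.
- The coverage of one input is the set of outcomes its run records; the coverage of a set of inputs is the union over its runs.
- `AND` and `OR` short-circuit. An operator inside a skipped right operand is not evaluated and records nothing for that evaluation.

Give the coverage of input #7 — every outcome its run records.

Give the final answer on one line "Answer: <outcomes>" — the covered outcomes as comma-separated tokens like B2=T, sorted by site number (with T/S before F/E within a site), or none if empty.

Running input #7 (d=-4, x=6), event by event:
  B2->S, B1->F, B4->E, B3->T, B6->F, B8->F, B10->S, B9->F
collecting distinct outcomes: B1=F, B2=S, B3=T, B4=E, B6=F, B8=F, B9=F, B10=S

Answer: B1=F, B2=S, B3=T, B4=E, B6=F, B8=F, B9=F, B10=S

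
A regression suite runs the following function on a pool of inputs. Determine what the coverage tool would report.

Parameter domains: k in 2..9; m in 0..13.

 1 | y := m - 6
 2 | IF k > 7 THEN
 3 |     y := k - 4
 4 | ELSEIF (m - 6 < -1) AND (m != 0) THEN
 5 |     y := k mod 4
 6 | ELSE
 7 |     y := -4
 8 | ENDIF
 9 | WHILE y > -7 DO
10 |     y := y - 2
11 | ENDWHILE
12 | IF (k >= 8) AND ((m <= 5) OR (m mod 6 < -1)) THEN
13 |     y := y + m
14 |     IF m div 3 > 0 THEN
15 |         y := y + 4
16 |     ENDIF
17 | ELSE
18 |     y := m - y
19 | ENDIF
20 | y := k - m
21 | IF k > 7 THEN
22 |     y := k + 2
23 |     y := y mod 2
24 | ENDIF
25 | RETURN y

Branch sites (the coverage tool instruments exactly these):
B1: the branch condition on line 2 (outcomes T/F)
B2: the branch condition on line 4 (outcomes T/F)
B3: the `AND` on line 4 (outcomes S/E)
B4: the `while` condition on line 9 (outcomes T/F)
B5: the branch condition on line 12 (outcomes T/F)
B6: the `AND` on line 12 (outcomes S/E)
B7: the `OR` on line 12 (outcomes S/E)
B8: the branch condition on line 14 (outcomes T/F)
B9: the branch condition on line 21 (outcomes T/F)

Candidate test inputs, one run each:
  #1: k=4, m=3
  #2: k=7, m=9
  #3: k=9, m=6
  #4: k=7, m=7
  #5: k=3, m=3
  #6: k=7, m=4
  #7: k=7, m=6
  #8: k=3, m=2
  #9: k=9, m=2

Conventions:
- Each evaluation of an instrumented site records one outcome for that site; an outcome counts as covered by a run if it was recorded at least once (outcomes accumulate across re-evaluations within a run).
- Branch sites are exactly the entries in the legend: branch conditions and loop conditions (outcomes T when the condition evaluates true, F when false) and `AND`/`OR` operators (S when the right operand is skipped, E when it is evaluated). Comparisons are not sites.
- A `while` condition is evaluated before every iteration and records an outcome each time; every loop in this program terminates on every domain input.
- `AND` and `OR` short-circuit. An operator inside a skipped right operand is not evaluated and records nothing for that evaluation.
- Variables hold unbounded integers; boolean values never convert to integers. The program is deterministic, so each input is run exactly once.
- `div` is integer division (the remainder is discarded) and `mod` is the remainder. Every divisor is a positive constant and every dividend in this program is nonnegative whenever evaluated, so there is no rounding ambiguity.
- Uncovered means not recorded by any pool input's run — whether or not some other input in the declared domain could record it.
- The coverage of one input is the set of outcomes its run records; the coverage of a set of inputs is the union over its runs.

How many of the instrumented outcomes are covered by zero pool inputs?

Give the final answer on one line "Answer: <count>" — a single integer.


input #1 (k=4, m=3): events B1->F, B3->E, B2->T, B4->T, B4->T, B4->T, B4->T, B4->F, B6->S, B5->F, B9->F; covers B1=F, B2=T, B3=E, B4=T, B4=F, B5=F, B6=S, B9=F
input #2 (k=7, m=9): events B1->F, B3->S, B2->F, B4->T, B4->T, B4->F, B6->S, B5->F, B9->F; covers B1=F, B2=F, B3=S, B4=T, B4=F, B5=F, B6=S, B9=F
input #3 (k=9, m=6): events B1->T, B4->T, B4->T, B4->T, B4->T, B4->T, B4->T, B4->F, B6->E, B7->E, B5->F, B9->T; covers B1=T, B4=T, B4=F, B5=F, B6=E, B7=E, B9=T
input #4 (k=7, m=7): events B1->F, B3->S, B2->F, B4->T, B4->T, B4->F, B6->S, B5->F, B9->F; covers B1=F, B2=F, B3=S, B4=T, B4=F, B5=F, B6=S, B9=F
input #5 (k=3, m=3): events B1->F, B3->E, B2->T, B4->T, B4->T, B4->T, B4->T, B4->T, B4->F, B6->S, B5->F, B9->F; covers B1=F, B2=T, B3=E, B4=T, B4=F, B5=F, B6=S, B9=F
input #6 (k=7, m=4): events B1->F, B3->E, B2->T, B4->T, B4->T, B4->T, B4->T, B4->T, B4->F, B6->S, B5->F, B9->F; covers B1=F, B2=T, B3=E, B4=T, B4=F, B5=F, B6=S, B9=F
input #7 (k=7, m=6): events B1->F, B3->S, B2->F, B4->T, B4->T, B4->F, B6->S, B5->F, B9->F; covers B1=F, B2=F, B3=S, B4=T, B4=F, B5=F, B6=S, B9=F
input #8 (k=3, m=2): events B1->F, B3->E, B2->T, B4->T, B4->T, B4->T, B4->T, B4->T, B4->F, B6->S, B5->F, B9->F; covers B1=F, B2=T, B3=E, B4=T, B4=F, B5=F, B6=S, B9=F
input #9 (k=9, m=2): events B1->T, B4->T, B4->T, B4->T, B4->T, B4->T, B4->T, B4->F, B6->E, B7->S, B5->T, B8->F, B9->T; covers B1=T, B4=T, B4=F, B5=T, B6=E, B7=S, B8=F, B9=T
union over the pool: B1=T, B1=F, B2=T, B2=F, B3=S, B3=E, B4=T, B4=F, B5=T, B5=F, B6=S, B6=E, B7=S, B7=E, B8=F, B9=T, B9=F
uncovered (1 of 18): B8=T
Answer: 1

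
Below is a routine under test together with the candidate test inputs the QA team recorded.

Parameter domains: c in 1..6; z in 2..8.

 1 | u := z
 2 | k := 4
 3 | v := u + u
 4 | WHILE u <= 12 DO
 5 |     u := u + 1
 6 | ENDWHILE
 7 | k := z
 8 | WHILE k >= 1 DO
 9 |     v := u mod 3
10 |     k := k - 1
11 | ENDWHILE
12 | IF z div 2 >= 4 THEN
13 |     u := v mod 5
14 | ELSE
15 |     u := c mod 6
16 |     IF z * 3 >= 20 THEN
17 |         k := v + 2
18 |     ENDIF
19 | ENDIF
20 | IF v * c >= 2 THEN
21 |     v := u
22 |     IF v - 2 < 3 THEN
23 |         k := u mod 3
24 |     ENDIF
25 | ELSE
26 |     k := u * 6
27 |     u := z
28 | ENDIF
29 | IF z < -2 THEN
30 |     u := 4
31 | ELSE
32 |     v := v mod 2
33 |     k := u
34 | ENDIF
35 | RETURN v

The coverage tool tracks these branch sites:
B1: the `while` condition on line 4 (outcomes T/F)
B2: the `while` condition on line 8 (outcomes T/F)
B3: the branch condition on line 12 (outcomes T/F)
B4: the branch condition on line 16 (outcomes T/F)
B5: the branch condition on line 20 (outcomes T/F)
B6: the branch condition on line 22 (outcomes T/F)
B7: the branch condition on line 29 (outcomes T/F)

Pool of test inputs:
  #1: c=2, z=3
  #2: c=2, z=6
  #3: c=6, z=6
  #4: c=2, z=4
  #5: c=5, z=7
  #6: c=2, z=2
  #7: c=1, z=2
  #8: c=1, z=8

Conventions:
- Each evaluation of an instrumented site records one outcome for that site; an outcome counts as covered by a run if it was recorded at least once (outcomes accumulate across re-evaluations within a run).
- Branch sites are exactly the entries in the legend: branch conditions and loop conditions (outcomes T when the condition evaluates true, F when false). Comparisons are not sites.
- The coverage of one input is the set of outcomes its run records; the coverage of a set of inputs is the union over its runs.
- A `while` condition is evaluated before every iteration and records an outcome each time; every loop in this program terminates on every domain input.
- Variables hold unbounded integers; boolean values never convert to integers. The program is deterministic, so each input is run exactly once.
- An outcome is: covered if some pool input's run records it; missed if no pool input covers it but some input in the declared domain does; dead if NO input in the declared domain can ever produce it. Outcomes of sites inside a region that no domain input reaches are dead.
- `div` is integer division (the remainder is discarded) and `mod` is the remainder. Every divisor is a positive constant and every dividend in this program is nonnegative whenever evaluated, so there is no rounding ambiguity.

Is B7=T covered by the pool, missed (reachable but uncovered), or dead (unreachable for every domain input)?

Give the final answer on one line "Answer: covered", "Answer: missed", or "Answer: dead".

no pool input records B7=T
checking all 42 inputs in the declared domain: B7=T is never recorded -> dead

Answer: dead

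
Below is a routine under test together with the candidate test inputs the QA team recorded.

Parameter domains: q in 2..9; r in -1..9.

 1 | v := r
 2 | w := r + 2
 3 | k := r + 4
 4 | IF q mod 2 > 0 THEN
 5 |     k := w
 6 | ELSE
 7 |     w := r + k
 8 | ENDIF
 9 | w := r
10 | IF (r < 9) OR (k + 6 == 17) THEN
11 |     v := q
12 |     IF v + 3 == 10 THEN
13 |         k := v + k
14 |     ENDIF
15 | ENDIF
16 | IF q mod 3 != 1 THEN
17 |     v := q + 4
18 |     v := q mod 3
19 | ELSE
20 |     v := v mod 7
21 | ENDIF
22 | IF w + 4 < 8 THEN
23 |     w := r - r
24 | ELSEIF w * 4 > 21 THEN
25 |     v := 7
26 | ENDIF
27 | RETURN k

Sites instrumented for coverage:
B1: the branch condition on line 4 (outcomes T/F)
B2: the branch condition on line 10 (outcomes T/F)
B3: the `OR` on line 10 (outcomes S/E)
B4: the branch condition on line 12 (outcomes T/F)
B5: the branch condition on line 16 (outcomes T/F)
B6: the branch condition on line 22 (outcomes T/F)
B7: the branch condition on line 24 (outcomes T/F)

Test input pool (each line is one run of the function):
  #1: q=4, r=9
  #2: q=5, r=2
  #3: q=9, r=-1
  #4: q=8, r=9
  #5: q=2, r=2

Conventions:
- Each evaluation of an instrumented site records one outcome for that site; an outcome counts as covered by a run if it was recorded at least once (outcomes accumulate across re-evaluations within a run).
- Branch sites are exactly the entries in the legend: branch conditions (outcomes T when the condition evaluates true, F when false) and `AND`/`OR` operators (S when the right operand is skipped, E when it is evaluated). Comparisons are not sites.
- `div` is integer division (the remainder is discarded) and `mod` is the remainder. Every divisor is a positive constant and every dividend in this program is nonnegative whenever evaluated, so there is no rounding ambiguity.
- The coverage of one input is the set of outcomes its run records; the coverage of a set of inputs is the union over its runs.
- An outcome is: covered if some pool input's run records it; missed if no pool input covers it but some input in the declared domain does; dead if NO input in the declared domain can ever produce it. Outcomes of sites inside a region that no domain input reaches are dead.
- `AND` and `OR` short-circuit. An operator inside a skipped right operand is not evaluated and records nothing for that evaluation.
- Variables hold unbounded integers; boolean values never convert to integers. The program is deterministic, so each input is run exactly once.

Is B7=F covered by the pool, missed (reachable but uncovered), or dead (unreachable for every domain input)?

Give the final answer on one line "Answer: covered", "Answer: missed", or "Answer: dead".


no pool input records B7=F
but domain input (q=2, r=4) does record it -> reachable, so missed
Answer: missed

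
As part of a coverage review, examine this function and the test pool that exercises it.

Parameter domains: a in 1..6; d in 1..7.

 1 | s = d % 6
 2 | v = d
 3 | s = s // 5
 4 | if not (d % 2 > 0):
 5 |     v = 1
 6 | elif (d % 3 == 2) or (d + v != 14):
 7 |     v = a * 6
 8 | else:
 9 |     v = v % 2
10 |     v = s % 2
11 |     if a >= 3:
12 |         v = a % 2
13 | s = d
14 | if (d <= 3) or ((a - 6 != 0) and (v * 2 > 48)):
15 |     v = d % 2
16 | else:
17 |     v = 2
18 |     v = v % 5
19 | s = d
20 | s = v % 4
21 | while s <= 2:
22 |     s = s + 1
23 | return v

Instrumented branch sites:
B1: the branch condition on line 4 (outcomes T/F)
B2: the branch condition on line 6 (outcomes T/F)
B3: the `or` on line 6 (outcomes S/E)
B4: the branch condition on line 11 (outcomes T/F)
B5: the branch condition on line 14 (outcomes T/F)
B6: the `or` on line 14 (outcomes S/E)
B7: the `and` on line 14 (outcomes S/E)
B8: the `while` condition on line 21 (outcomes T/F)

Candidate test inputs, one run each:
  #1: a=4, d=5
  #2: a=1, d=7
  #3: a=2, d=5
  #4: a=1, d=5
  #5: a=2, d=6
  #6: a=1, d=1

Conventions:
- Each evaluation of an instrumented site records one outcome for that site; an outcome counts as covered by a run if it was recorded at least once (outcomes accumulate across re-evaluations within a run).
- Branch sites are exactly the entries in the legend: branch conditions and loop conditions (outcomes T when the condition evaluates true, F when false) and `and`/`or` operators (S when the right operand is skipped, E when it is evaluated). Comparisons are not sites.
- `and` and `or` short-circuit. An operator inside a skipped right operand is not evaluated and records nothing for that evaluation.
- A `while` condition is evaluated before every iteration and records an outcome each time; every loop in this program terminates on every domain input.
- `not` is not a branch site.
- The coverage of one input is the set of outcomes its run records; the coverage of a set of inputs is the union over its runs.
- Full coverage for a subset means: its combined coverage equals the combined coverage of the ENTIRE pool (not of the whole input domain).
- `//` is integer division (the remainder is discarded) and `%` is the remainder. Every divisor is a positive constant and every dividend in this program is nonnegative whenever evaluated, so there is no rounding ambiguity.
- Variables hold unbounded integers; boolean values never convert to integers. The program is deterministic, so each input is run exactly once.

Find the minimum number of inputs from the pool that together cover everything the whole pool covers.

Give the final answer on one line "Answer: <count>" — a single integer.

test 1 (a=4, d=5) fires B1->F, B3->S, B2->T, B6->E, B7->E, B5->F, B8->T, B8->F; hits B1=F, B2=T, B3=S, B5=F, B6=E, B7=E, B8=T, B8=F
test 2 (a=1, d=7) fires B1->F, B3->E, B2->F, B4->F, B6->E, B7->E, B5->F, B8->T, B8->F; hits B1=F, B2=F, B3=E, B4=F, B5=F, B6=E, B7=E, B8=T, B8=F
test 3 (a=2, d=5) fires B1->F, B3->S, B2->T, B6->E, B7->E, B5->F, B8->T, B8->F; hits B1=F, B2=T, B3=S, B5=F, B6=E, B7=E, B8=T, B8=F
test 4 (a=1, d=5) fires B1->F, B3->S, B2->T, B6->E, B7->E, B5->F, B8->T, B8->F; hits B1=F, B2=T, B3=S, B5=F, B6=E, B7=E, B8=T, B8=F
test 5 (a=2, d=6) fires B1->T, B6->E, B7->E, B5->F, B8->T, B8->F; hits B1=T, B5=F, B6=E, B7=E, B8=T, B8=F
test 6 (a=1, d=1) fires B1->F, B3->E, B2->T, B6->S, B5->T, B8->T, B8->T, B8->F; hits B1=F, B2=T, B3=E, B5=T, B6=S, B8=T, B8=F
pool-wide coverage (14 outcomes): B1=T, B1=F, B2=T, B2=F, B3=S, B3=E, B4=F, B5=T, B5=F, B6=S, B6=E, B7=E, B8=T, B8=F
no size-1 subset reaches all 14 outcomes (best union: 9/14)
no size-2 subset reaches all 14 outcomes (best union: 12/14)
no size-3 subset reaches all 14 outcomes (best union: 13/14)
at size 4, {1, 2, 5, 6} reaches all 14 outcomes; every lexicographically earlier size-4 subset fails

Answer: 4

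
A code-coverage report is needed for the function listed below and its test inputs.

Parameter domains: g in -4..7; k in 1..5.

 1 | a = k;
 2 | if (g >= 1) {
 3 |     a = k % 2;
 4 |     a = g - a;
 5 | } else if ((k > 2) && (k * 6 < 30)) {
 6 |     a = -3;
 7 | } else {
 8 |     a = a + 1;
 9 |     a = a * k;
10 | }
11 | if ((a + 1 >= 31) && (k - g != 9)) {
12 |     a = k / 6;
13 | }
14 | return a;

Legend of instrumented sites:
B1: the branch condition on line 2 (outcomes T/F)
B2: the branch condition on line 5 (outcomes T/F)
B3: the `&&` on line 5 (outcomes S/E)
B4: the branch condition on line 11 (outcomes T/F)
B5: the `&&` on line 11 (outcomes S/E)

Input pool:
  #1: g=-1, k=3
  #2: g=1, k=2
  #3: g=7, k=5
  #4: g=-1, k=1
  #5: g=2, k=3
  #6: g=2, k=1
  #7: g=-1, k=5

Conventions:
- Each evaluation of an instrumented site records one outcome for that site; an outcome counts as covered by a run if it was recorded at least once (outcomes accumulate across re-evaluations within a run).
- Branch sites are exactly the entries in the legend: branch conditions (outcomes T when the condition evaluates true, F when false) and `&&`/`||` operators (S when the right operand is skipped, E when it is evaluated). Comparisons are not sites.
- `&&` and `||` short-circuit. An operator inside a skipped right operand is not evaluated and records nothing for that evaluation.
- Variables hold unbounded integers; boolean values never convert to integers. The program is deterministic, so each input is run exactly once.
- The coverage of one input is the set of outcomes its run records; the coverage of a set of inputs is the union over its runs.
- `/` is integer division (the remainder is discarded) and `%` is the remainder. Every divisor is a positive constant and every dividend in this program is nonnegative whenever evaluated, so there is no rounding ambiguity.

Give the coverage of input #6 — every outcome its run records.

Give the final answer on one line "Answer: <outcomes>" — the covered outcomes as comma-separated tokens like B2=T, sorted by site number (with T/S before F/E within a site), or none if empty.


Event log for input #6 (g=2, k=1):
  B1->T, B5->S, B4->F
as a set, this run covers: B1=T, B4=F, B5=S
Answer: B1=T, B4=F, B5=S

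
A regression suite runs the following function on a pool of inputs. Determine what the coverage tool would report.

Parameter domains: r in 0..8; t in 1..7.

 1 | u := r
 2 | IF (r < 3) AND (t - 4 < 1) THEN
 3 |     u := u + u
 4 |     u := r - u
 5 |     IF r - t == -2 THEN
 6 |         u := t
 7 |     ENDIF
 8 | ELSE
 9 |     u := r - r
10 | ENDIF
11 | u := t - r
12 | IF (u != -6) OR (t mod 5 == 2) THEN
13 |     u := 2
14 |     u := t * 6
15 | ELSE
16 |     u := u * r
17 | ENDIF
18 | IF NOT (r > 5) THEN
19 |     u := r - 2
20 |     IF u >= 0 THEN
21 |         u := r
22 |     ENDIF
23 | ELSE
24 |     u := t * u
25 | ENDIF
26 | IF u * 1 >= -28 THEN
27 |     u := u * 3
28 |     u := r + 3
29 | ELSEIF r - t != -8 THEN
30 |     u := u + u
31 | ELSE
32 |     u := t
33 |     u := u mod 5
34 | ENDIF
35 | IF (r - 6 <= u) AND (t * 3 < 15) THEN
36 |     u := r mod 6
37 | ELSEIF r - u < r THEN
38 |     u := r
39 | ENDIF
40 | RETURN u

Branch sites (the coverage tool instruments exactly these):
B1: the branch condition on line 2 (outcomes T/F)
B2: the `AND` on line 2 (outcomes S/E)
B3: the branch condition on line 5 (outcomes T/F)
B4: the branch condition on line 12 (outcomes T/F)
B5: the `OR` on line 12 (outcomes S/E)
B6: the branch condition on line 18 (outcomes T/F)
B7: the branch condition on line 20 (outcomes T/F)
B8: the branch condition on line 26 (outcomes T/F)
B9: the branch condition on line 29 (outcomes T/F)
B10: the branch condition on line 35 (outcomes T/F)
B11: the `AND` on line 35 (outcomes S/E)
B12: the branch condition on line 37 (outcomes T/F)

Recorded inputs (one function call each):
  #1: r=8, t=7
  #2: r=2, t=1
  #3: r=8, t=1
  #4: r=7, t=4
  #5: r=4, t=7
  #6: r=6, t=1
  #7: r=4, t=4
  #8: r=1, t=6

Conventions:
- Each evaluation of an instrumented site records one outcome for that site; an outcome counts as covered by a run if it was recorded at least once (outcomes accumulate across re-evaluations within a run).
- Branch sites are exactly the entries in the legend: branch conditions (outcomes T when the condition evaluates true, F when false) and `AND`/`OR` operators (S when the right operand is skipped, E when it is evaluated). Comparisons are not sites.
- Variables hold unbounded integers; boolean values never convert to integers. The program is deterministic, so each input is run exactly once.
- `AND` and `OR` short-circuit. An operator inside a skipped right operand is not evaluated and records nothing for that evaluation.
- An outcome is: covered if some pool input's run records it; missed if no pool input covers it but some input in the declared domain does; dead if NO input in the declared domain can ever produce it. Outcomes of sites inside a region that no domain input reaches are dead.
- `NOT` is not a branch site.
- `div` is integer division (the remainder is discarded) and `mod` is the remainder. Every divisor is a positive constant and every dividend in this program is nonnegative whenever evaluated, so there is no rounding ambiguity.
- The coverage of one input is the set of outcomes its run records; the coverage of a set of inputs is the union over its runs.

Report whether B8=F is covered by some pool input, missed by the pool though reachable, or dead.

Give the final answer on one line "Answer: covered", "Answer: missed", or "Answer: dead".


no pool input records B8=F
but domain input (r=7, t=1) does record it -> reachable, so missed
Answer: missed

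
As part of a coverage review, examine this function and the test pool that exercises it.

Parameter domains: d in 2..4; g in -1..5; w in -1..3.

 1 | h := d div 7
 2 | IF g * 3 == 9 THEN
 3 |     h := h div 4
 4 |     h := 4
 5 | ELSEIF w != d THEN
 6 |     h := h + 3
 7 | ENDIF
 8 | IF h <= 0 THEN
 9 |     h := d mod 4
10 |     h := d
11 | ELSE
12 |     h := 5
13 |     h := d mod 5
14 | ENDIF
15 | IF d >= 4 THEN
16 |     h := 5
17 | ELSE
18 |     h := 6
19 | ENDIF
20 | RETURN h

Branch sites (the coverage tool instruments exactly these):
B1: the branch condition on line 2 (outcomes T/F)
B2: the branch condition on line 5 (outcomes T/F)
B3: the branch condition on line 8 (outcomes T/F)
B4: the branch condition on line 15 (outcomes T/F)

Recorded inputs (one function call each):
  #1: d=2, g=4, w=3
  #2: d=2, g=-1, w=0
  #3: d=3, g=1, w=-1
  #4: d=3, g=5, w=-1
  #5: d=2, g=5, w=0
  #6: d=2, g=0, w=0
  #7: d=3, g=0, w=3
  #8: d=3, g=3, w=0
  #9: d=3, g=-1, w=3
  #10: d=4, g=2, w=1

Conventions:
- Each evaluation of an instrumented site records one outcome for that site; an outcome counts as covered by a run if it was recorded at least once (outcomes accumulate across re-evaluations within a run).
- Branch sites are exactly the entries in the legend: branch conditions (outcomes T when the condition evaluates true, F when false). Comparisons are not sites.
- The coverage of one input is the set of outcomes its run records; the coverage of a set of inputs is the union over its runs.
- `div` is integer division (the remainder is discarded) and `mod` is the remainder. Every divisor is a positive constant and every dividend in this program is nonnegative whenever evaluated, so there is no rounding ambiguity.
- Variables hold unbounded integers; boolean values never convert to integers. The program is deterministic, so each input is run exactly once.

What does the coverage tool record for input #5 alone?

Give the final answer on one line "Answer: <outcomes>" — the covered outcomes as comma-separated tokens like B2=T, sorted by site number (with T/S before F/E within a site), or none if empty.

Simulating input #5 (d=2, g=5, w=0) step by step:
  B1->F, B2->T, B3->F, B4->F
deduplicating events, the covered set is: B1=F, B2=T, B3=F, B4=F

Answer: B1=F, B2=T, B3=F, B4=F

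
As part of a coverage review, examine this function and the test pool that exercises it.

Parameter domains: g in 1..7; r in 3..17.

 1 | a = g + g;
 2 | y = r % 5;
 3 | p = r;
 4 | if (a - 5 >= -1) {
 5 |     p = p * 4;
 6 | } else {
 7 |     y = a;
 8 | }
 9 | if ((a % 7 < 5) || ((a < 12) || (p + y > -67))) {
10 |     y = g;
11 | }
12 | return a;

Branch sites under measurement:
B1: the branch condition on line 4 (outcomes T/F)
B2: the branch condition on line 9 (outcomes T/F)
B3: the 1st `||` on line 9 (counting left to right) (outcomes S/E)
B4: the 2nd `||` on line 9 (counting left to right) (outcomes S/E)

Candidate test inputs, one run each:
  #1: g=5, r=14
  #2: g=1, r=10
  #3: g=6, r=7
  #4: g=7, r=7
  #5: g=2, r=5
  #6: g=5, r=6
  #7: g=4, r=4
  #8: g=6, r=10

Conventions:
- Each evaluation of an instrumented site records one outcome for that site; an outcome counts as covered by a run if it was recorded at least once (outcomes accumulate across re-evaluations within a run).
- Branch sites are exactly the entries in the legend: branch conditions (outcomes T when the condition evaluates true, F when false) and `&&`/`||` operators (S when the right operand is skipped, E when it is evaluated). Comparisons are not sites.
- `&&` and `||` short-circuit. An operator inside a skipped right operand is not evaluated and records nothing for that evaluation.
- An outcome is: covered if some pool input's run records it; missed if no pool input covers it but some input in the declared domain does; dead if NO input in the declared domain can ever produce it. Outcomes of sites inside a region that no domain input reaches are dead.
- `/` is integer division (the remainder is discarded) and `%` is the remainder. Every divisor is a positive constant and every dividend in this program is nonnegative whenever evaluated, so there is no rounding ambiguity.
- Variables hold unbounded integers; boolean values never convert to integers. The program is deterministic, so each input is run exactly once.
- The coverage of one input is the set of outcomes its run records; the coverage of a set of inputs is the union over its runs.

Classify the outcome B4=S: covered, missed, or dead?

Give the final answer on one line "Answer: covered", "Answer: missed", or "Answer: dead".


no pool input records B4=S
but domain input (g=3, r=3) does record it -> reachable, so missed
Answer: missed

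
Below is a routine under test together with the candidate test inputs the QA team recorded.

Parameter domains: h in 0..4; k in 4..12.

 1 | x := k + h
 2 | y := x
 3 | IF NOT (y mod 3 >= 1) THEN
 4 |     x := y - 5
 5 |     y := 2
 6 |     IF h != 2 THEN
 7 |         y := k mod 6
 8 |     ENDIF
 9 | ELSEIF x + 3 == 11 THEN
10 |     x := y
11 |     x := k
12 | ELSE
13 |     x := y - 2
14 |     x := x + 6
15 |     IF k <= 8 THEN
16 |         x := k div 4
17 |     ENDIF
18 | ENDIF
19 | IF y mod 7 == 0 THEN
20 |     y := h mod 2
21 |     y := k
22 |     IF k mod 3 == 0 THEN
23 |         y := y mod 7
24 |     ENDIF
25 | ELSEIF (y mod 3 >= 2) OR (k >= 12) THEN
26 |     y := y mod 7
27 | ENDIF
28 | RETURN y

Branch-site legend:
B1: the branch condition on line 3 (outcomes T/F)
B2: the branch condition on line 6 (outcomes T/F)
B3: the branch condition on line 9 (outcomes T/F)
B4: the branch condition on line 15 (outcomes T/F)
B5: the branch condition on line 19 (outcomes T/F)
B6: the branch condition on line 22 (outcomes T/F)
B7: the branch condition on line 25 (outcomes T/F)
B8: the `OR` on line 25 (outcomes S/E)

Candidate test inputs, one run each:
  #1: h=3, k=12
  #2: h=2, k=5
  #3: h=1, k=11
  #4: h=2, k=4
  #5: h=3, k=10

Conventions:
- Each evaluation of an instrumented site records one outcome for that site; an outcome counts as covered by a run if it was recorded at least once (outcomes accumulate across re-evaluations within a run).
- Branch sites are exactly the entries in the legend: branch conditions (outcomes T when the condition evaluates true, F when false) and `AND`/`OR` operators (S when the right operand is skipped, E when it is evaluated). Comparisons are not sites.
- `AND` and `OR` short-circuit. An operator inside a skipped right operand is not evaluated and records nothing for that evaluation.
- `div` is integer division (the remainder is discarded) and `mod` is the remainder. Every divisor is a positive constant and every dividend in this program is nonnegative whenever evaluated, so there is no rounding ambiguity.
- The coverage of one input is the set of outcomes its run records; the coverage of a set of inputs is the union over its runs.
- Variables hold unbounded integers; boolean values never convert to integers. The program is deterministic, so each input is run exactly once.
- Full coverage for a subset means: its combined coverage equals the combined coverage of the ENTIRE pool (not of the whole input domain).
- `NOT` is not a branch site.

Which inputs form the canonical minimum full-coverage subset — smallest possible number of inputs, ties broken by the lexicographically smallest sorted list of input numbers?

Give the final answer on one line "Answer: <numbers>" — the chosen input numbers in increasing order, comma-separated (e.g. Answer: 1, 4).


#1 (h=3, k=12) -> B1->T, B2->T, B5->T, B6->T; covered: B1=T, B2=T, B5=T, B6=T
#2 (h=2, k=5) -> B1->F, B3->F, B4->T, B5->T, B6->F; covered: B1=F, B3=F, B4=T, B5=T, B6=F
#3 (h=1, k=11) -> B1->T, B2->T, B5->F, B8->S, B7->T; covered: B1=T, B2=T, B5=F, B7=T, B8=S
#4 (h=2, k=4) -> B1->T, B2->F, B5->F, B8->S, B7->T; covered: B1=T, B2=F, B5=F, B7=T, B8=S
#5 (h=3, k=10) -> B1->F, B3->F, B4->F, B5->F, B8->E, B7->F; covered: B1=F, B3=F, B4=F, B5=F, B7=F, B8=E
union over all inputs: B1=T, B1=F, B2=T, B2=F, B3=F, B4=T, B4=F, B5=T, B5=F, B6=T, B6=F, B7=T, B7=F, B8=S, B8=E (15 outcomes)
size 1 is not enough: best union over all size-1 subsets is 6/15
size 2 is not enough: best union over all size-2 subsets is 10/15
size 3 is not enough: best union over all size-3 subsets is 13/15
size 4: inputs {1, 2, 4, 5} cover all 15 outcomes, and no lexicographically smaller subset of this size does
Answer: 1, 2, 4, 5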